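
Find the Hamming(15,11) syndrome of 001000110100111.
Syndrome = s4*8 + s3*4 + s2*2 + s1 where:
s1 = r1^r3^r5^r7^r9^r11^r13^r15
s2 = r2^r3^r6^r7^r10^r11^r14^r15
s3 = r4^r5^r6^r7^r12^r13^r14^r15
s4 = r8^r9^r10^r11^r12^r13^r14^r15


s1=0, s2=1, s3=0, s4=1

Syndrome = 10 (error at position 10)


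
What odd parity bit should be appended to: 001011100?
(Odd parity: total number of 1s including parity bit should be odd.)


Number of 1s in data: 4
Parity bit: 1

1


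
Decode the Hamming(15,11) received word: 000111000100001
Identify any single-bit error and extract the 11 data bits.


Syndrome = 2: error at position 2

Data: 01100100001 (corrected bit 2)


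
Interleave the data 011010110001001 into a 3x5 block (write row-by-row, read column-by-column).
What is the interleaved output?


Matrix:
  01101
  01100
  01001
Read columns: 000111110000101

000111110000101


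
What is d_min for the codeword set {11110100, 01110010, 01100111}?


Comparing all pairs, minimum distance: 3
Can detect 2 errors, correct 1 errors

3


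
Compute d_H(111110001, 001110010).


XOR: 110000011
Count of 1s: 4

4


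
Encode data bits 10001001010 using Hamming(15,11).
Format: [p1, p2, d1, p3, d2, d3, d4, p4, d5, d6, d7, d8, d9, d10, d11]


Parity bits: p1=0, p2=0, p3=0, p4=1

001000011001010


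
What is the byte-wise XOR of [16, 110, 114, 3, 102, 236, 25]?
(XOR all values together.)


XOR chain: 16 ^ 110 ^ 114 ^ 3 ^ 102 ^ 236 ^ 25 = 156

156


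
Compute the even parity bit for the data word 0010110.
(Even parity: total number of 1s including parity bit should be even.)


Number of 1s in data: 3
Parity bit: 1

1


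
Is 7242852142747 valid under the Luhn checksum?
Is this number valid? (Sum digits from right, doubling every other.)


Luhn sum = 62
62 mod 10 = 2

Invalid (Luhn sum mod 10 = 2)


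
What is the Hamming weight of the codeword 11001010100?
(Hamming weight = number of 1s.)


Counting 1s in 11001010100

5


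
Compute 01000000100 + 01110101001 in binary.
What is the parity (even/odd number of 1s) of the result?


01000000100 = 516
01110101001 = 937
Sum = 1453 = 10110101101
1s count = 7

odd parity (7 ones in 10110101101)


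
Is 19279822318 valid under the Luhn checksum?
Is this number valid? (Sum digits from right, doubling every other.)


Luhn sum = 52
52 mod 10 = 2

Invalid (Luhn sum mod 10 = 2)


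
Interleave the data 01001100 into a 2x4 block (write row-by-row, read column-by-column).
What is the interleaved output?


Matrix:
  0100
  1100
Read columns: 01110000

01110000


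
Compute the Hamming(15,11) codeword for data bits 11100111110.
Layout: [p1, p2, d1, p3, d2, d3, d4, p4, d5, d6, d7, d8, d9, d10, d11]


Parity bits: p1=0, p2=1, p3=1, p4=1

011111010111110


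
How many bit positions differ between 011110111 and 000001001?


XOR: 011111110
Count of 1s: 7

7


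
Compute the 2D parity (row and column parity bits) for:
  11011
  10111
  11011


Row parities: 000
Column parities: 10111

Row P: 000, Col P: 10111, Corner: 0


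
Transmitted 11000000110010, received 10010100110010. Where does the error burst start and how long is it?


XOR: 01010100000000

Burst at position 1, length 5


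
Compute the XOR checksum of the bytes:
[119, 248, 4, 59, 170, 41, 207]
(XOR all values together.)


XOR chain: 119 ^ 248 ^ 4 ^ 59 ^ 170 ^ 41 ^ 207 = 252

252


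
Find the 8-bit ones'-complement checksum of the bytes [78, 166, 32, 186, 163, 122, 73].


Sum = 820 mod 256 = 52
Complement = 203

203


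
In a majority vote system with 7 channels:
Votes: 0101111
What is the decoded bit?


Ones: 5 out of 7
Threshold: 4

1 (5/7 voted 1)


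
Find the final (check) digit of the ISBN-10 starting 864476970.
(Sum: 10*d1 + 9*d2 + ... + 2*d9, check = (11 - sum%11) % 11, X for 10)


Weighted sum: 323
323 mod 11 = 4

Check digit: 7


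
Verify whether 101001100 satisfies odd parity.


Number of 1s: 4

No, parity error (4 ones)


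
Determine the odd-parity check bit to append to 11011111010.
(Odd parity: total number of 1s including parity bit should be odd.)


Number of 1s in data: 8
Parity bit: 1

1


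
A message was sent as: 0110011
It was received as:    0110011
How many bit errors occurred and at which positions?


XOR: 0000000

0 errors (received matches sent)


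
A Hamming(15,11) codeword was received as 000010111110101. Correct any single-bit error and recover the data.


Syndrome = 0: no error detected

Data: 01011110101 (no errors)


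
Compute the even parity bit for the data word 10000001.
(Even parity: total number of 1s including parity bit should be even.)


Number of 1s in data: 2
Parity bit: 0

0


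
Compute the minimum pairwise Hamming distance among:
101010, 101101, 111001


Comparing all pairs, minimum distance: 2
Can detect 1 errors, correct 0 errors

2


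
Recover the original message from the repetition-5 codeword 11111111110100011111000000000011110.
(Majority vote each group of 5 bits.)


Groups: 11111, 11111, 01000, 11111, 00000, 00000, 11110
Majority votes: 1101001

1101001


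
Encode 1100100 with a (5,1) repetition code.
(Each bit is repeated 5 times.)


Each bit -> 5 copies

11111111110000000000111110000000000


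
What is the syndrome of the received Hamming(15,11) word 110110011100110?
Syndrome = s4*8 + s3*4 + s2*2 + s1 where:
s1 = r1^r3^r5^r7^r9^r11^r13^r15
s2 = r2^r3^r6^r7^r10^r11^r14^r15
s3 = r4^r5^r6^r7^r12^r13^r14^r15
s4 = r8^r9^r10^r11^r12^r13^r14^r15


s1=0, s2=1, s3=0, s4=1

Syndrome = 10 (error at position 10)


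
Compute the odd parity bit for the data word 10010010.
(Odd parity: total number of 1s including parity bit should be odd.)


Number of 1s in data: 3
Parity bit: 0

0


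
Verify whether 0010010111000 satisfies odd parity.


Number of 1s: 5

Yes, parity is correct (5 ones)


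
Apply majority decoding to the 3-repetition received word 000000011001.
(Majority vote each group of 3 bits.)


Groups: 000, 000, 011, 001
Majority votes: 0010

0010


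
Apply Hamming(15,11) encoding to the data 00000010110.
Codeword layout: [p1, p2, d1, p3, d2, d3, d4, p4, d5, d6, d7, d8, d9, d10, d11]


Parity bits: p1=0, p2=0, p3=0, p4=1

000000010010110


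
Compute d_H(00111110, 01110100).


XOR: 01001010
Count of 1s: 3

3


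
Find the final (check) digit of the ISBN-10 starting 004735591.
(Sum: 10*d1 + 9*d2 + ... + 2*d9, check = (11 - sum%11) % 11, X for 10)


Weighted sum: 173
173 mod 11 = 8

Check digit: 3


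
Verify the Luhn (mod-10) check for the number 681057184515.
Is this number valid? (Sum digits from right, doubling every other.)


Luhn sum = 51
51 mod 10 = 1

Invalid (Luhn sum mod 10 = 1)


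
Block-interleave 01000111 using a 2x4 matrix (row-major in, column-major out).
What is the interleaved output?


Matrix:
  0100
  0111
Read columns: 00110101

00110101


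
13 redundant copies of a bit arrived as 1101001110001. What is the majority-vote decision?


Ones: 7 out of 13
Threshold: 7

1 (7/13 voted 1)


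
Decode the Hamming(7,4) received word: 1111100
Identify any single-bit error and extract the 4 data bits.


Syndrome = 1: error at position 1

Data: 1100 (corrected bit 1)


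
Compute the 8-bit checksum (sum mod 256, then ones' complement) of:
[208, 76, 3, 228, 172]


Sum = 687 mod 256 = 175
Complement = 80

80


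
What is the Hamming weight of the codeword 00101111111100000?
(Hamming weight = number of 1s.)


Counting 1s in 00101111111100000

9


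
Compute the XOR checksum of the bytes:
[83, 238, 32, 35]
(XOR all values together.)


XOR chain: 83 ^ 238 ^ 32 ^ 35 = 190

190


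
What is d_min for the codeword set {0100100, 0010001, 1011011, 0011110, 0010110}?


Comparing all pairs, minimum distance: 1
Can detect 0 errors, correct 0 errors

1


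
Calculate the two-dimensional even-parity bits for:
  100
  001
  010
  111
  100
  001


Row parities: 111111
Column parities: 101

Row P: 111111, Col P: 101, Corner: 0


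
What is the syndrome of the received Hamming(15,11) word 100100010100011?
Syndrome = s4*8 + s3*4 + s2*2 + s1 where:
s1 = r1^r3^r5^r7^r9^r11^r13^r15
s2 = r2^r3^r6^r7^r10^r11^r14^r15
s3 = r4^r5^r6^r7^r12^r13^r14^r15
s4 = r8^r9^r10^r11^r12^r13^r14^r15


s1=0, s2=1, s3=1, s4=0

Syndrome = 6 (error at position 6)


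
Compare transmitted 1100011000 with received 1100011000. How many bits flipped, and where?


XOR: 0000000000

0 errors (received matches sent)


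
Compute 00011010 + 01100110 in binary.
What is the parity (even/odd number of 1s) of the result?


00011010 = 26
01100110 = 102
Sum = 128 = 10000000
1s count = 1

odd parity (1 ones in 10000000)


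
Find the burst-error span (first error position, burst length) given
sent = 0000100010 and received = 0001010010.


XOR: 0001110000

Burst at position 3, length 3


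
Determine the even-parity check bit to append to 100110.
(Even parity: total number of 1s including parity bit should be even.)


Number of 1s in data: 3
Parity bit: 1

1


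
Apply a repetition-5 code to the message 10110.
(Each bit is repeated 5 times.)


Each bit -> 5 copies

1111100000111111111100000


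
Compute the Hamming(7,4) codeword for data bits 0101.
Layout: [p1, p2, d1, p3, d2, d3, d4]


Parity bits: p1=0, p2=1, p3=0

0100101


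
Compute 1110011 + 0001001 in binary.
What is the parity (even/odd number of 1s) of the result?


1110011 = 115
0001001 = 9
Sum = 124 = 1111100
1s count = 5

odd parity (5 ones in 1111100)


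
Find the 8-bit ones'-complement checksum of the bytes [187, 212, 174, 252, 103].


Sum = 928 mod 256 = 160
Complement = 95

95


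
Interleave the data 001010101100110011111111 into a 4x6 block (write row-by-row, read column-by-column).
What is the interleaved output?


Matrix:
  001010
  101100
  110011
  111111
Read columns: 011100111101010110110011

011100111101010110110011


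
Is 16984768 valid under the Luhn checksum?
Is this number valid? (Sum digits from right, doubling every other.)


Luhn sum = 51
51 mod 10 = 1

Invalid (Luhn sum mod 10 = 1)


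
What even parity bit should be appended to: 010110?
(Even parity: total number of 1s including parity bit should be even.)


Number of 1s in data: 3
Parity bit: 1

1


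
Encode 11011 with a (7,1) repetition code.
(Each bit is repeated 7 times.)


Each bit -> 7 copies

11111111111111000000011111111111111


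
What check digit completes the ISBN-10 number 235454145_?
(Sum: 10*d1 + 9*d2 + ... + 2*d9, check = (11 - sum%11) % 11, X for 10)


Weighted sum: 191
191 mod 11 = 4

Check digit: 7


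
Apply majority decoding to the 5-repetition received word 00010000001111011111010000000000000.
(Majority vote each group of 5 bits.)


Groups: 00010, 00000, 11110, 11111, 01000, 00000, 00000
Majority votes: 0011000

0011000


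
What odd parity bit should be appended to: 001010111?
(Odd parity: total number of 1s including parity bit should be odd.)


Number of 1s in data: 5
Parity bit: 0

0


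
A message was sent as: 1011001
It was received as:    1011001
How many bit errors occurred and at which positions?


XOR: 0000000

0 errors (received matches sent)


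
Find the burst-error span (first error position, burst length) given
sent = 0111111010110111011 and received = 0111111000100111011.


XOR: 0000000010010000000

Burst at position 8, length 4


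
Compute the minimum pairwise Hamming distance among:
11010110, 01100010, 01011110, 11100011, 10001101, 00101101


Comparing all pairs, minimum distance: 2
Can detect 1 errors, correct 0 errors

2


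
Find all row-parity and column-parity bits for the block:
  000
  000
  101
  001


Row parities: 0001
Column parities: 100

Row P: 0001, Col P: 100, Corner: 1


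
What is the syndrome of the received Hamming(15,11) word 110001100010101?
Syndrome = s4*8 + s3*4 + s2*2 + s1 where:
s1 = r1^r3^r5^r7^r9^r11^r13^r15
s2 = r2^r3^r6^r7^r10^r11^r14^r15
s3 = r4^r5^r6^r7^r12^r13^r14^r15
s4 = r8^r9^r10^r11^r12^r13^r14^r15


s1=1, s2=1, s3=0, s4=1

Syndrome = 11 (error at position 11)


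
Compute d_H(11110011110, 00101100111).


XOR: 11011111001
Count of 1s: 8

8


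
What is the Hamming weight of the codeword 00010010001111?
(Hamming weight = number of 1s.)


Counting 1s in 00010010001111

6


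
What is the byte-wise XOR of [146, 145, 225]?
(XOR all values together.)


XOR chain: 146 ^ 145 ^ 225 = 226

226


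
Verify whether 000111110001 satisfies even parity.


Number of 1s: 6

Yes, parity is correct (6 ones)


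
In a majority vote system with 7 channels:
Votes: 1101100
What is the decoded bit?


Ones: 4 out of 7
Threshold: 4

1 (4/7 voted 1)


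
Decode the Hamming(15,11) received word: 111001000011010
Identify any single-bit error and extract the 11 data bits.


Syndrome = 15: error at position 15

Data: 10100011011 (corrected bit 15)


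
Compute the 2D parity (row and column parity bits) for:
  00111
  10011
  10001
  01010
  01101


Row parities: 11001
Column parities: 00010

Row P: 11001, Col P: 00010, Corner: 1


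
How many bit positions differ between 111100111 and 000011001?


XOR: 111111110
Count of 1s: 8

8


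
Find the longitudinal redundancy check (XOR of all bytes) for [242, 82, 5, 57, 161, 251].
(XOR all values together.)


XOR chain: 242 ^ 82 ^ 5 ^ 57 ^ 161 ^ 251 = 198

198


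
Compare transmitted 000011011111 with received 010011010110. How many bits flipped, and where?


XOR: 010000001001

3 error(s) at position(s): 1, 8, 11


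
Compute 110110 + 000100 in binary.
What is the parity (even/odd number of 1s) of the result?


110110 = 54
000100 = 4
Sum = 58 = 111010
1s count = 4

even parity (4 ones in 111010)


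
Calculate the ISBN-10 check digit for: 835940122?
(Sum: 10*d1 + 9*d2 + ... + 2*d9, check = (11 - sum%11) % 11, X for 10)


Weighted sum: 248
248 mod 11 = 6

Check digit: 5


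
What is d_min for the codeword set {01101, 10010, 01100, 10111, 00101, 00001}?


Comparing all pairs, minimum distance: 1
Can detect 0 errors, correct 0 errors

1


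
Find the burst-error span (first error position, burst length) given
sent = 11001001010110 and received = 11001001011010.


XOR: 00000000001100

Burst at position 10, length 2


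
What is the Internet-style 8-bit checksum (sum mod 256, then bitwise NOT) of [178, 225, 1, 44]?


Sum = 448 mod 256 = 192
Complement = 63

63


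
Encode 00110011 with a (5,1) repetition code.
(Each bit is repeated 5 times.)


Each bit -> 5 copies

0000000000111111111100000000001111111111


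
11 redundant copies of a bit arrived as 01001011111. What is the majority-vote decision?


Ones: 7 out of 11
Threshold: 6

1 (7/11 voted 1)


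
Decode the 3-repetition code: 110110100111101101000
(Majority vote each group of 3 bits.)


Groups: 110, 110, 100, 111, 101, 101, 000
Majority votes: 1101110

1101110


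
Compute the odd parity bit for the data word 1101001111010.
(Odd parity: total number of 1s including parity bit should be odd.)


Number of 1s in data: 8
Parity bit: 1

1


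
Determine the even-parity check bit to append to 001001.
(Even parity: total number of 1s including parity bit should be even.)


Number of 1s in data: 2
Parity bit: 0

0


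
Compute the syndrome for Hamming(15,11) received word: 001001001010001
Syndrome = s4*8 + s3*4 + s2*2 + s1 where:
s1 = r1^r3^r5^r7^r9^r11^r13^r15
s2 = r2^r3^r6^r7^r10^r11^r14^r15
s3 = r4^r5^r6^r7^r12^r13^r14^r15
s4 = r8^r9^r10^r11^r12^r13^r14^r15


s1=0, s2=0, s3=0, s4=1

Syndrome = 8 (error at position 8)


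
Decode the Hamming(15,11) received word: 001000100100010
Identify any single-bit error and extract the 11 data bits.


Syndrome = 0: no error detected

Data: 10010100010 (no errors)


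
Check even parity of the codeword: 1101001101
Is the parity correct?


Number of 1s: 6

Yes, parity is correct (6 ones)


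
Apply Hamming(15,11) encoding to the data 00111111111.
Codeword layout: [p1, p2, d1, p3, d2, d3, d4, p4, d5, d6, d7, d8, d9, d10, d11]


Parity bits: p1=1, p2=0, p3=0, p4=1

100001111111111


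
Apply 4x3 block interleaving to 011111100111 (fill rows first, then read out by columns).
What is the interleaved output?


Matrix:
  011
  111
  100
  111
Read columns: 011111011101

011111011101


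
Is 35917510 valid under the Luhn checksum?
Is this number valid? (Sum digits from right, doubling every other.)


Luhn sum = 33
33 mod 10 = 3

Invalid (Luhn sum mod 10 = 3)


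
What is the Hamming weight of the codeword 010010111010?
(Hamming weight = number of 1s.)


Counting 1s in 010010111010

6


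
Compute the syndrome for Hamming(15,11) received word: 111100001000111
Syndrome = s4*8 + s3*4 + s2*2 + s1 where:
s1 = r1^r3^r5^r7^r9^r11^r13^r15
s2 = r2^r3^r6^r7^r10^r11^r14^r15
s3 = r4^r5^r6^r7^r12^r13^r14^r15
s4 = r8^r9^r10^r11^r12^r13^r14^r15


s1=1, s2=0, s3=0, s4=0

Syndrome = 1 (error at position 1)


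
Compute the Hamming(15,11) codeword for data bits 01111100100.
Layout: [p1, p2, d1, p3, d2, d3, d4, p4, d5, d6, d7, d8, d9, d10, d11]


Parity bits: p1=0, p2=1, p3=0, p4=1

010011111100100


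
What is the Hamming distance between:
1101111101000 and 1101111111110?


XOR: 0000000010110
Count of 1s: 3

3


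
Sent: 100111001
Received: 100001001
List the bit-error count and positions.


XOR: 000110000

2 error(s) at position(s): 3, 4


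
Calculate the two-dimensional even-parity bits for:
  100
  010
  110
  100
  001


Row parities: 11011
Column parities: 101

Row P: 11011, Col P: 101, Corner: 0


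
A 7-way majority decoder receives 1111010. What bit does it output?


Ones: 5 out of 7
Threshold: 4

1 (5/7 voted 1)


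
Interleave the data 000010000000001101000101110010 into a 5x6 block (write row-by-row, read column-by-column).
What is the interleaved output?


Matrix:
  000010
  000000
  001101
  000101
  110010
Read columns: 000010000100100001101000100110

000010000100100001101000100110


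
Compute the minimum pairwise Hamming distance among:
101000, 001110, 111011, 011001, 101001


Comparing all pairs, minimum distance: 1
Can detect 0 errors, correct 0 errors

1


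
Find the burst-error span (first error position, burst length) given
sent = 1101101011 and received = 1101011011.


XOR: 0000110000

Burst at position 4, length 2


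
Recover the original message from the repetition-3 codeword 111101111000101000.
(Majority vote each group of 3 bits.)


Groups: 111, 101, 111, 000, 101, 000
Majority votes: 111010

111010


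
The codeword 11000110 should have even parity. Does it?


Number of 1s: 4

Yes, parity is correct (4 ones)


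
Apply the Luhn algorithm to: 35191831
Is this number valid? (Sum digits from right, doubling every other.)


Luhn sum = 39
39 mod 10 = 9

Invalid (Luhn sum mod 10 = 9)


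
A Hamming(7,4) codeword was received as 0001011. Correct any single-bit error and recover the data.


Syndrome = 5: error at position 5

Data: 0111 (corrected bit 5)


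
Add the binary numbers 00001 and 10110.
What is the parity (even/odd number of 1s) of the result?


00001 = 1
10110 = 22
Sum = 23 = 10111
1s count = 4

even parity (4 ones in 10111)


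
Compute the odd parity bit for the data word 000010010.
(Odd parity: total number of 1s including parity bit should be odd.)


Number of 1s in data: 2
Parity bit: 1

1


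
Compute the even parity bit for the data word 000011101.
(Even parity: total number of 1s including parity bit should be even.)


Number of 1s in data: 4
Parity bit: 0

0


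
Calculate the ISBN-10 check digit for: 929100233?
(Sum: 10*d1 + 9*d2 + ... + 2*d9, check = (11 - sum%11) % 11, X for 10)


Weighted sum: 210
210 mod 11 = 1

Check digit: X


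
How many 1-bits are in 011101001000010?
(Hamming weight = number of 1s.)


Counting 1s in 011101001000010

6


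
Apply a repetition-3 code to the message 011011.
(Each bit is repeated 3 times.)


Each bit -> 3 copies

000111111000111111


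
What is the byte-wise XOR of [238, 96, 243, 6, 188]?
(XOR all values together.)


XOR chain: 238 ^ 96 ^ 243 ^ 6 ^ 188 = 199

199


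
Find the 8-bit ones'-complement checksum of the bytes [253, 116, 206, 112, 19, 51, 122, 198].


Sum = 1077 mod 256 = 53
Complement = 202

202


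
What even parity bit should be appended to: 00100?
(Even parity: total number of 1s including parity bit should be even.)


Number of 1s in data: 1
Parity bit: 1

1


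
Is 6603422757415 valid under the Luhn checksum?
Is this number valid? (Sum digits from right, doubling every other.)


Luhn sum = 51
51 mod 10 = 1

Invalid (Luhn sum mod 10 = 1)


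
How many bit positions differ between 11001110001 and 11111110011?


XOR: 00110000010
Count of 1s: 3

3


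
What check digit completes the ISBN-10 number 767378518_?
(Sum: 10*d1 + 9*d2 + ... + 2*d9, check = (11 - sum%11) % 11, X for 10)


Weighted sum: 322
322 mod 11 = 3

Check digit: 8


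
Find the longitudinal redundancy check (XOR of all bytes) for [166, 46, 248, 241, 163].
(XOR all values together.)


XOR chain: 166 ^ 46 ^ 248 ^ 241 ^ 163 = 34

34


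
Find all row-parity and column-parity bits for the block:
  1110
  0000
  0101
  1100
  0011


Row parities: 10000
Column parities: 0100

Row P: 10000, Col P: 0100, Corner: 1


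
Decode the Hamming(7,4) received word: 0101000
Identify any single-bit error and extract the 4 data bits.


Syndrome = 6: error at position 6

Data: 0010 (corrected bit 6)


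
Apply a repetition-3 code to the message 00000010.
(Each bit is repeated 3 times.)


Each bit -> 3 copies

000000000000000000111000


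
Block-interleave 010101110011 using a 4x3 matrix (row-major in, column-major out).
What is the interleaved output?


Matrix:
  010
  101
  110
  011
Read columns: 011010110101

011010110101


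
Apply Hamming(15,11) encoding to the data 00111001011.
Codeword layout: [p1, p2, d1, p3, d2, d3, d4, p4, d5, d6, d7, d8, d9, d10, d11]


Parity bits: p1=1, p2=0, p3=1, p4=0

100101101001011


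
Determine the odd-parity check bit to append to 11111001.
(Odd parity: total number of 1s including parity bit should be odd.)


Number of 1s in data: 6
Parity bit: 1

1


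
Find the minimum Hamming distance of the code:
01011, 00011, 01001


Comparing all pairs, minimum distance: 1
Can detect 0 errors, correct 0 errors

1


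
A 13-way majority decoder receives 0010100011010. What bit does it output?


Ones: 5 out of 13
Threshold: 7

0 (5/13 voted 1)


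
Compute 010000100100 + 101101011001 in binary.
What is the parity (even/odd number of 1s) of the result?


010000100100 = 1060
101101011001 = 2905
Sum = 3965 = 111101111101
1s count = 10

even parity (10 ones in 111101111101)


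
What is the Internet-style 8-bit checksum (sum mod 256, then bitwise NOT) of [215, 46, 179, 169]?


Sum = 609 mod 256 = 97
Complement = 158

158


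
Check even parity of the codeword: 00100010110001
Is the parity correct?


Number of 1s: 5

No, parity error (5 ones)


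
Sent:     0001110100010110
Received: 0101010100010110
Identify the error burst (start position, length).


XOR: 0100100000000000

Burst at position 1, length 4


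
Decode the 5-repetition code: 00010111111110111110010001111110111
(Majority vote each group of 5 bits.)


Groups: 00010, 11111, 11101, 11110, 01000, 11111, 10111
Majority votes: 0111011

0111011


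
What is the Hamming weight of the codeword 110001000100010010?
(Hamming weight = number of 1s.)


Counting 1s in 110001000100010010

6


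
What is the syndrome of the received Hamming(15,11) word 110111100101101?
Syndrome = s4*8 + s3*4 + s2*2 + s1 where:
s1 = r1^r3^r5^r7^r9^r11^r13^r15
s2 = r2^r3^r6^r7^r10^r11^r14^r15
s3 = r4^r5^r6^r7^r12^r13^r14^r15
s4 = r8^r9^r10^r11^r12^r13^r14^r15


s1=1, s2=1, s3=1, s4=0

Syndrome = 7 (error at position 7)


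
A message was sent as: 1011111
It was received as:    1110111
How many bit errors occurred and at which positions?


XOR: 0101000

2 error(s) at position(s): 1, 3


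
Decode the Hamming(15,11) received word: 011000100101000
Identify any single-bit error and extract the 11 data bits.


Syndrome = 0: no error detected

Data: 10010101000 (no errors)


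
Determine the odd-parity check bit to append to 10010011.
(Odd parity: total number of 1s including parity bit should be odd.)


Number of 1s in data: 4
Parity bit: 1

1


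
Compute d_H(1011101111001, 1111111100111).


XOR: 0100010011110
Count of 1s: 6

6


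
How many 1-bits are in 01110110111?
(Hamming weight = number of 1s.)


Counting 1s in 01110110111

8


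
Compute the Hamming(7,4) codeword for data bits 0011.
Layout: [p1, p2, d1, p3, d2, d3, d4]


Parity bits: p1=1, p2=0, p3=0

1000011


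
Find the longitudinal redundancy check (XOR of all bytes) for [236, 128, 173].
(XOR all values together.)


XOR chain: 236 ^ 128 ^ 173 = 193

193


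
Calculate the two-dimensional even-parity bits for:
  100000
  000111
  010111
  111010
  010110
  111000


Row parities: 110011
Column parities: 100100

Row P: 110011, Col P: 100100, Corner: 0


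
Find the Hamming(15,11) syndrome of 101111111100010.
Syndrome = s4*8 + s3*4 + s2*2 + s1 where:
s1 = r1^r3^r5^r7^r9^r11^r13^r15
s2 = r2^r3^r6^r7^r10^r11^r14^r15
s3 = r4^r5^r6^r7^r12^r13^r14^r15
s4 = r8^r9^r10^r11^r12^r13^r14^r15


s1=1, s2=1, s3=1, s4=0

Syndrome = 7 (error at position 7)


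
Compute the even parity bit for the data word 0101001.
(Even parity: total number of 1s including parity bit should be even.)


Number of 1s in data: 3
Parity bit: 1

1


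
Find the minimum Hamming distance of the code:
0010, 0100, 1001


Comparing all pairs, minimum distance: 2
Can detect 1 errors, correct 0 errors

2


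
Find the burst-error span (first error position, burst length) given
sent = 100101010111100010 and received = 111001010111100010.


XOR: 011100000000000000

Burst at position 1, length 3


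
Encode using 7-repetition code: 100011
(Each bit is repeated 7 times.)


Each bit -> 7 copies

111111100000000000000000000011111111111111


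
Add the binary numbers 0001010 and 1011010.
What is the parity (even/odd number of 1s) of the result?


0001010 = 10
1011010 = 90
Sum = 100 = 1100100
1s count = 3

odd parity (3 ones in 1100100)


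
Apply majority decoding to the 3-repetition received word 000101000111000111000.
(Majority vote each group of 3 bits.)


Groups: 000, 101, 000, 111, 000, 111, 000
Majority votes: 0101010

0101010


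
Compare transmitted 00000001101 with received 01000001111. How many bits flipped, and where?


XOR: 01000000010

2 error(s) at position(s): 1, 9


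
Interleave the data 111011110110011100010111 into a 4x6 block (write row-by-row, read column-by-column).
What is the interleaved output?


Matrix:
  111011
  110110
  011100
  010111
Read columns: 110011111010011111011001

110011111010011111011001


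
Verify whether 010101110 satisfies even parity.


Number of 1s: 5

No, parity error (5 ones)


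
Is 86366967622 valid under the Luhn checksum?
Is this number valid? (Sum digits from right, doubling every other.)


Luhn sum = 55
55 mod 10 = 5

Invalid (Luhn sum mod 10 = 5)


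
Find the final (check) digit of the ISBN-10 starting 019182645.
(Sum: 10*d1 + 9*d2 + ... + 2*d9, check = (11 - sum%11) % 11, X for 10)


Weighted sum: 192
192 mod 11 = 5

Check digit: 6


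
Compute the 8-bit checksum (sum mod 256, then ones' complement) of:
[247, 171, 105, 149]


Sum = 672 mod 256 = 160
Complement = 95

95


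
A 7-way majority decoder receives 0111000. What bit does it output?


Ones: 3 out of 7
Threshold: 4

0 (3/7 voted 1)


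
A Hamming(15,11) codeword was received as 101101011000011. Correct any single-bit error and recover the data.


Syndrome = 0: no error detected

Data: 10101000011 (no errors)


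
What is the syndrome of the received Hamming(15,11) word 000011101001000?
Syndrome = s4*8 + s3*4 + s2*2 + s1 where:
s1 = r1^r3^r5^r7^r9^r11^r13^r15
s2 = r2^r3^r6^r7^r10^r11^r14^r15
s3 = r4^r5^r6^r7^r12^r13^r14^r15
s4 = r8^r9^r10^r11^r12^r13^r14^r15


s1=1, s2=0, s3=0, s4=0

Syndrome = 1 (error at position 1)


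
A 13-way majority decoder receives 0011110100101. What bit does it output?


Ones: 7 out of 13
Threshold: 7

1 (7/13 voted 1)


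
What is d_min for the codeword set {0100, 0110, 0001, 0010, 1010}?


Comparing all pairs, minimum distance: 1
Can detect 0 errors, correct 0 errors

1


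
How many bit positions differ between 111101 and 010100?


XOR: 101001
Count of 1s: 3

3


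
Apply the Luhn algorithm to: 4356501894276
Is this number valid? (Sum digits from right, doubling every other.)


Luhn sum = 61
61 mod 10 = 1

Invalid (Luhn sum mod 10 = 1)


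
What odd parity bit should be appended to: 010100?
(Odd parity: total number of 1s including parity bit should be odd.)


Number of 1s in data: 2
Parity bit: 1

1


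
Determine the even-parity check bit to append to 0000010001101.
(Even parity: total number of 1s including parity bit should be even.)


Number of 1s in data: 4
Parity bit: 0

0


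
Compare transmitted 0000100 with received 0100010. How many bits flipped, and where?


XOR: 0100110

3 error(s) at position(s): 1, 4, 5


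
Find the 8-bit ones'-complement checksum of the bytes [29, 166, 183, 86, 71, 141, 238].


Sum = 914 mod 256 = 146
Complement = 109

109


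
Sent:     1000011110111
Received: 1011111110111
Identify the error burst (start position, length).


XOR: 0011100000000

Burst at position 2, length 3


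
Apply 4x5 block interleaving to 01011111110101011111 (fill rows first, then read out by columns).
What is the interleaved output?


Matrix:
  01011
  11111
  01010
  11111
Read columns: 01011111010111111101

01011111010111111101


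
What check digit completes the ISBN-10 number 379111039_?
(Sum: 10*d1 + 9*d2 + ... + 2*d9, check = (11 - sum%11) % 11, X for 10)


Weighted sum: 210
210 mod 11 = 1

Check digit: X


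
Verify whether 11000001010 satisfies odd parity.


Number of 1s: 4

No, parity error (4 ones)


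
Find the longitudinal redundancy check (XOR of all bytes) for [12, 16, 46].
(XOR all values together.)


XOR chain: 12 ^ 16 ^ 46 = 50

50


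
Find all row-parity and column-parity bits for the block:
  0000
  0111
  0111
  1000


Row parities: 0111
Column parities: 1000

Row P: 0111, Col P: 1000, Corner: 1


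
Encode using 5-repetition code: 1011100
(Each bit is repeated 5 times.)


Each bit -> 5 copies

11111000001111111111111110000000000


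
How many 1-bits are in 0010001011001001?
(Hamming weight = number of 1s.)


Counting 1s in 0010001011001001

6


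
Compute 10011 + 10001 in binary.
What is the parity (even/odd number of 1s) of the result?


10011 = 19
10001 = 17
Sum = 36 = 100100
1s count = 2

even parity (2 ones in 100100)


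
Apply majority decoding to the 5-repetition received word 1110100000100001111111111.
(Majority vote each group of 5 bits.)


Groups: 11101, 00000, 10000, 11111, 11111
Majority votes: 10011

10011


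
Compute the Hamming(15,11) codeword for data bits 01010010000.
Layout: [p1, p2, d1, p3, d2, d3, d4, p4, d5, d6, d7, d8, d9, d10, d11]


Parity bits: p1=1, p2=0, p3=0, p4=1

100010110010000


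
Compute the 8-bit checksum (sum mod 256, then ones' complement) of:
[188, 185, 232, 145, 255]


Sum = 1005 mod 256 = 237
Complement = 18

18


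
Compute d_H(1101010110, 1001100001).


XOR: 0100110111
Count of 1s: 6

6


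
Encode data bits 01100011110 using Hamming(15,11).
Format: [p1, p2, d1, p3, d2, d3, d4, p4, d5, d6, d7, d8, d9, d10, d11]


Parity bits: p1=1, p2=1, p3=1, p4=0

110111000011110


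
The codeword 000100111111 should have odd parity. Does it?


Number of 1s: 7

Yes, parity is correct (7 ones)


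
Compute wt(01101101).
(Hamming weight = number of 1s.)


Counting 1s in 01101101

5


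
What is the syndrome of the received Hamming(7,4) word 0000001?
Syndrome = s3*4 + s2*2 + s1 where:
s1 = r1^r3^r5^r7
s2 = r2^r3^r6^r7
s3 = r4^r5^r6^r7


s1=1, s2=1, s3=1

Syndrome = 7 (error at position 7)


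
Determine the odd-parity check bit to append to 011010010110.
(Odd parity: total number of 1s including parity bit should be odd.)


Number of 1s in data: 6
Parity bit: 1

1


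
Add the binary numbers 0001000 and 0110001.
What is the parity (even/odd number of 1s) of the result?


0001000 = 8
0110001 = 49
Sum = 57 = 111001
1s count = 4

even parity (4 ones in 111001)


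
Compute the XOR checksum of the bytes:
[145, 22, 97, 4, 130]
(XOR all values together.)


XOR chain: 145 ^ 22 ^ 97 ^ 4 ^ 130 = 96

96


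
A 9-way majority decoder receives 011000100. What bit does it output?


Ones: 3 out of 9
Threshold: 5

0 (3/9 voted 1)


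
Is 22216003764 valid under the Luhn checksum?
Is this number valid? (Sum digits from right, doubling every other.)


Luhn sum = 36
36 mod 10 = 6

Invalid (Luhn sum mod 10 = 6)


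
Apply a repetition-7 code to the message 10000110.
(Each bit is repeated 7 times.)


Each bit -> 7 copies

11111110000000000000000000000000000111111111111110000000


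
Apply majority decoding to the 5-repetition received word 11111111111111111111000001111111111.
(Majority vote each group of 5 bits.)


Groups: 11111, 11111, 11111, 11111, 00000, 11111, 11111
Majority votes: 1111011

1111011


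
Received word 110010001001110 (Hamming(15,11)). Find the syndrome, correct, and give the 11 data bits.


Syndrome = 0: no error detected

Data: 01001001110 (no errors)


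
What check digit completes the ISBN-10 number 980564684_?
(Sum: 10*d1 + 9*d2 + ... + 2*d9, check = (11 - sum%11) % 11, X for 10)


Weighted sum: 309
309 mod 11 = 1

Check digit: X


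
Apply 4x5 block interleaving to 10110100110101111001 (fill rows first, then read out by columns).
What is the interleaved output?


Matrix:
  10110
  10011
  01011
  11001
Read columns: 11010011100011100111

11010011100011100111


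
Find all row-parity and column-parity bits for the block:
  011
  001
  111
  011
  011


Row parities: 01100
Column parities: 101

Row P: 01100, Col P: 101, Corner: 0


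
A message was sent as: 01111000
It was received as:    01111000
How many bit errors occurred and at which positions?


XOR: 00000000

0 errors (received matches sent)


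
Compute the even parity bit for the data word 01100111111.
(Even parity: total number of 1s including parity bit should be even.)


Number of 1s in data: 8
Parity bit: 0

0


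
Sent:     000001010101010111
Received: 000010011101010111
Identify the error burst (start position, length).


XOR: 000011001000000000

Burst at position 4, length 5


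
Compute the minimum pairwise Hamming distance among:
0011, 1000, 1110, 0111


Comparing all pairs, minimum distance: 1
Can detect 0 errors, correct 0 errors

1


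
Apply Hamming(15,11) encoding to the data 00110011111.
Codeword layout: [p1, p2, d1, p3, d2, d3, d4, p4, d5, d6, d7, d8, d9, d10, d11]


Parity bits: p1=0, p2=1, p3=0, p4=1

010001110011111


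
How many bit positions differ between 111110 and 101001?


XOR: 010111
Count of 1s: 4

4


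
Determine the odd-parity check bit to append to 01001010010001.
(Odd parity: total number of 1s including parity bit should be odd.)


Number of 1s in data: 5
Parity bit: 0

0


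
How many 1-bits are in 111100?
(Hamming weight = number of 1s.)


Counting 1s in 111100

4


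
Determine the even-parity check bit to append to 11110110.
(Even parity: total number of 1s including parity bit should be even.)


Number of 1s in data: 6
Parity bit: 0

0


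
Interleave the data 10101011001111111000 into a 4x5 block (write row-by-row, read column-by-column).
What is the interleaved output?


Matrix:
  10101
  01100
  11111
  11000
Read columns: 10110111111000101010

10110111111000101010


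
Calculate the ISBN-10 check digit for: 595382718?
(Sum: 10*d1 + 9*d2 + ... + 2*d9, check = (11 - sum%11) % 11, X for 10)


Weighted sum: 297
297 mod 11 = 0

Check digit: 0


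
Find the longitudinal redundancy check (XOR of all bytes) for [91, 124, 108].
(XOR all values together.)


XOR chain: 91 ^ 124 ^ 108 = 75

75


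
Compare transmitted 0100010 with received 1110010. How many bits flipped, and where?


XOR: 1010000

2 error(s) at position(s): 0, 2


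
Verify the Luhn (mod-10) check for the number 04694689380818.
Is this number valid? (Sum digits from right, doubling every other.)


Luhn sum = 78
78 mod 10 = 8

Invalid (Luhn sum mod 10 = 8)


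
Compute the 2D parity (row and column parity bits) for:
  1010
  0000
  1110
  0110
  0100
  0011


Row parities: 001010
Column parities: 0101

Row P: 001010, Col P: 0101, Corner: 0


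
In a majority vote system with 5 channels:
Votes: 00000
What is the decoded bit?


Ones: 0 out of 5
Threshold: 3

0 (0/5 voted 1)


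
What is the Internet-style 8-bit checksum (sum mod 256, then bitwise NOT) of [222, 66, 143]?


Sum = 431 mod 256 = 175
Complement = 80

80


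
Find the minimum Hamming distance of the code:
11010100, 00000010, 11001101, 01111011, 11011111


Comparing all pairs, minimum distance: 2
Can detect 1 errors, correct 0 errors

2


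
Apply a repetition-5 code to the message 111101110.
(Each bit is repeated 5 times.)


Each bit -> 5 copies

111111111111111111110000011111111111111100000


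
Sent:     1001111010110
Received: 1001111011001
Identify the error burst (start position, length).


XOR: 0000000001111

Burst at position 9, length 4


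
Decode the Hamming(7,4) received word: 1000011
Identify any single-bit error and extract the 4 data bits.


Syndrome = 0: no error detected

Data: 0011 (no errors)


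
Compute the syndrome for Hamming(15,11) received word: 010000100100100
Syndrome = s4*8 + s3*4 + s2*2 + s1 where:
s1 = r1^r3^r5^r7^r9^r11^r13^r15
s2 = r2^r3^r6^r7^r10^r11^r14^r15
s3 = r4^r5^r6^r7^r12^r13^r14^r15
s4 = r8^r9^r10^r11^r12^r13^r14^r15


s1=0, s2=1, s3=0, s4=0

Syndrome = 2 (error at position 2)


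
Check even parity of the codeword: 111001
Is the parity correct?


Number of 1s: 4

Yes, parity is correct (4 ones)


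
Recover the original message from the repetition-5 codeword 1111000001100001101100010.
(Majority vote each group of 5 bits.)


Groups: 11110, 00001, 10000, 11011, 00010
Majority votes: 10010

10010


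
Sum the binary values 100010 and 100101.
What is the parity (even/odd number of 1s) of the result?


100010 = 34
100101 = 37
Sum = 71 = 1000111
1s count = 4

even parity (4 ones in 1000111)


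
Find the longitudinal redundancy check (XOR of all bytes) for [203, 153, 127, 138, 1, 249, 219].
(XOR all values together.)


XOR chain: 203 ^ 153 ^ 127 ^ 138 ^ 1 ^ 249 ^ 219 = 132

132


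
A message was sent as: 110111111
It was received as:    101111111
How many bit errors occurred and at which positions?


XOR: 011000000

2 error(s) at position(s): 1, 2


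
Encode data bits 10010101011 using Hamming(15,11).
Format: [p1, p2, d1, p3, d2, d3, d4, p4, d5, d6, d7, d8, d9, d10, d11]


Parity bits: p1=1, p2=1, p3=0, p4=0

111000100101011


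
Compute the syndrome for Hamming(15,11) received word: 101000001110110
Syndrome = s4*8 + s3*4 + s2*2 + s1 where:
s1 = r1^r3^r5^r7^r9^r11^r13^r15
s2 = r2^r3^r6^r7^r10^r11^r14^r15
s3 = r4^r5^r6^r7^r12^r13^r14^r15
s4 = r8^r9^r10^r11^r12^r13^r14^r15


s1=1, s2=0, s3=0, s4=1

Syndrome = 9 (error at position 9)
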